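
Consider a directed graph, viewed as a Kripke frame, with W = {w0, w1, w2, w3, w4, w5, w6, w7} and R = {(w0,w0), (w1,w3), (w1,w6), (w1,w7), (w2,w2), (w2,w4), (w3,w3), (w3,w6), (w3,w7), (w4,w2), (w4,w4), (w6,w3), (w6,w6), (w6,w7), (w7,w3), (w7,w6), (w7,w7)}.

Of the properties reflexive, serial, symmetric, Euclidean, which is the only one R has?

Euclidean

Reflexive: no — w1 is not related to itself.
Serial: no — w5 has no R-successor.
Symmetric: no — w1 R w3 but not w3 R w1.
Euclidean: yes — any two successors of a common world are R-related.
Only Euclidean holds.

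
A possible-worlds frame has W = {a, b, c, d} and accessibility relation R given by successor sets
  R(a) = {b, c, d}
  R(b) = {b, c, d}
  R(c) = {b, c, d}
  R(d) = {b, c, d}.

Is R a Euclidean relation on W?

Yes

Euclidean: yes — any two successors of a common world are R-related.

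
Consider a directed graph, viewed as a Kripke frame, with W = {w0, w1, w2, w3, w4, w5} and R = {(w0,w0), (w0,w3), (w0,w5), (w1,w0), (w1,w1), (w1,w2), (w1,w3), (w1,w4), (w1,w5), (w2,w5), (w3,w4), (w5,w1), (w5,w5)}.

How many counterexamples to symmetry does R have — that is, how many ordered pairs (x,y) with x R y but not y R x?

8

Enumerating: (w0,w3), (w0,w5), (w1,w0), (w1,w2), (w1,w3), (w1,w4), (w2,w5), (w3,w4).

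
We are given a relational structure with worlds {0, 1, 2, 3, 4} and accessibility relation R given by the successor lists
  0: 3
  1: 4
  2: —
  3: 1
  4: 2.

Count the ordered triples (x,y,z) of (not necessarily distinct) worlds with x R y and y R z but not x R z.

Enumerating: (0,3,1), (1,4,2), (3,1,4).

3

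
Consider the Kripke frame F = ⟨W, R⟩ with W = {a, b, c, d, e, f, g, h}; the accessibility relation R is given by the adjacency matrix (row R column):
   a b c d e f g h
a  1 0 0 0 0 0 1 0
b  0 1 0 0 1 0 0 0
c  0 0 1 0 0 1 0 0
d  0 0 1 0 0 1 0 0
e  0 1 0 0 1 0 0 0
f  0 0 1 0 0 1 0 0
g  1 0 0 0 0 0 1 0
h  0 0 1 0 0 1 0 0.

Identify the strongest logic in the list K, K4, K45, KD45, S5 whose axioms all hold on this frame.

Transitive (axiom 4): yes — every two-step R-path is closed by a direct edge.
Euclidean (axiom 5): yes — any two successors of a common world are R-related.
Serial (axiom D): yes — every world has a successor (e.g. a R a).
Reflexive (axiom T): no — d is not related to itself.
So F validates K, K4, K45, KD45; S5 would additionally require R to be reflexive. The strongest is KD45.

KD45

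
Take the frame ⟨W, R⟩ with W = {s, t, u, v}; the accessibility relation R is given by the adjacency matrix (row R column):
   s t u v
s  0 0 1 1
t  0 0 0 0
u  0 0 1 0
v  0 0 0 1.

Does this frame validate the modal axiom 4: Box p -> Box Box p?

Yes

The schema 4 characterises exactly the transitive frames.
Transitive: yes — every two-step R-path is closed by a direct edge.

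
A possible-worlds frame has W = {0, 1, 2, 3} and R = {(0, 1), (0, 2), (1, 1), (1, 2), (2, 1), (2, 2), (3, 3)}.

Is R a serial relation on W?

Serial: yes — every world has a successor (e.g. 0 R 1).

Yes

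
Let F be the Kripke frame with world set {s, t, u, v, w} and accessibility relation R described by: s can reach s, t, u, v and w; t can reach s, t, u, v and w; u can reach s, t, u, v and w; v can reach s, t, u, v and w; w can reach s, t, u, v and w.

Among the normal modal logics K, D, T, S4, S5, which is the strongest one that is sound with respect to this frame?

Serial (axiom D): yes — every world has a successor (e.g. s R s).
Reflexive (axiom T): yes — every world is R-related to itself.
Transitive (axiom 4): yes — every two-step R-path is closed by a direct edge.
Euclidean (axiom 5): yes — any two successors of a common world are R-related.
So F validates K, D, T, S4, S5. The strongest is S5.

S5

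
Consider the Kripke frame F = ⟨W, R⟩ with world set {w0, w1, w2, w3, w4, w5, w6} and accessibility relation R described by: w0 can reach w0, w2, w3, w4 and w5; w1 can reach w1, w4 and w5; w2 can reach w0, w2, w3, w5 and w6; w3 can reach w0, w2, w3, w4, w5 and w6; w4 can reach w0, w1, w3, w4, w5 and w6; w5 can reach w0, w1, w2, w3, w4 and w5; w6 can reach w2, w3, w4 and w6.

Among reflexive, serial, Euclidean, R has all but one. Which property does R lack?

Reflexive: yes — every world is R-related to itself.
Serial: yes — every world has a successor (e.g. w0 R w0).
Euclidean: no — w0 R w2 and w0 R w4, but not w2 R w4.
Only Euclidean fails.

Euclidean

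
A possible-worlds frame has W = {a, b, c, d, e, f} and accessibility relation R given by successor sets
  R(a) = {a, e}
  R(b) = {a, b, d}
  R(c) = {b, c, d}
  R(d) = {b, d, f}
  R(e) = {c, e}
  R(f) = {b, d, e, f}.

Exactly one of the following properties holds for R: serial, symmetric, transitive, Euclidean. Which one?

serial

Serial: yes — every world has a successor (e.g. a R a).
Symmetric: no — a R e but not e R a.
Transitive: no — a R e and e R c, but not a R c.
Euclidean: no — b R a and b R d, but not a R d.
Only serial holds.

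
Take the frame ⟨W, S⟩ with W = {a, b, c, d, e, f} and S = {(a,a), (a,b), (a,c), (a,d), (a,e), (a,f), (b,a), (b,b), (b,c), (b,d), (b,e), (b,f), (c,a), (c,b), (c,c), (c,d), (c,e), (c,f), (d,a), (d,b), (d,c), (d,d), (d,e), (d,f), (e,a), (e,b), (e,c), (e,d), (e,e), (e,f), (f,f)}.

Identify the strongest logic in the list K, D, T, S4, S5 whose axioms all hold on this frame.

S4

Serial (axiom D): yes — every world has a successor (e.g. a S a).
Reflexive (axiom T): yes — every world is S-related to itself.
Transitive (axiom 4): yes — every two-step S-path is closed by a direct edge.
Euclidean (axiom 5): no — a S f and a S b, but not f S b.
So F validates K, D, T, S4; S5 would additionally require S to be Euclidean. The strongest is S4.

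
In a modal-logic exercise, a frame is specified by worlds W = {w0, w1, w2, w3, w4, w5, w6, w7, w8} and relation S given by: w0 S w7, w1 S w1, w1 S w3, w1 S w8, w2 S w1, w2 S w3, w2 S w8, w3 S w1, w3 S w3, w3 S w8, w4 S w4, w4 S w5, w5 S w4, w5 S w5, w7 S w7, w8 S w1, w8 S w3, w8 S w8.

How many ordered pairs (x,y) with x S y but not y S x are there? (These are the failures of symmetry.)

4

Enumerating: (w0,w7), (w2,w1), (w2,w3), (w2,w8).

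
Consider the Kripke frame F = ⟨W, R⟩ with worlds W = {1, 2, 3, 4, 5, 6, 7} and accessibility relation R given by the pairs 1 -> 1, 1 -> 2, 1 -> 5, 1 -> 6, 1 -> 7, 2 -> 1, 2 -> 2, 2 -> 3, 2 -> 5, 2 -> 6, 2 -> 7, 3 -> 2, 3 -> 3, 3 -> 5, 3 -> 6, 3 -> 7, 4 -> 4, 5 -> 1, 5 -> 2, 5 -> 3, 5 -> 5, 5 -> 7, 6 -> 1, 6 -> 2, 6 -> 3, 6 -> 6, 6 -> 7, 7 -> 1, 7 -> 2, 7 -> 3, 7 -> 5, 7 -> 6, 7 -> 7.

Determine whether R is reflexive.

Yes

Reflexive: yes — every world is R-related to itself.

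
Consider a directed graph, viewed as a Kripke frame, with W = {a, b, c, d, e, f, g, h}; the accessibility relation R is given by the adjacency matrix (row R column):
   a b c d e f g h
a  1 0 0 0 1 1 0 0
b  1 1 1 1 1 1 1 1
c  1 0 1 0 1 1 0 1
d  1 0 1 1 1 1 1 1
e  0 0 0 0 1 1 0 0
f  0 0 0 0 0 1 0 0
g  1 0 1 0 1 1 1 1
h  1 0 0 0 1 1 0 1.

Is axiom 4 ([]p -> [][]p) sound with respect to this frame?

Yes

Axiom 4 corresponds to the accessibility relation being transitive.
Transitive: yes — every two-step R-path is closed by a direct edge.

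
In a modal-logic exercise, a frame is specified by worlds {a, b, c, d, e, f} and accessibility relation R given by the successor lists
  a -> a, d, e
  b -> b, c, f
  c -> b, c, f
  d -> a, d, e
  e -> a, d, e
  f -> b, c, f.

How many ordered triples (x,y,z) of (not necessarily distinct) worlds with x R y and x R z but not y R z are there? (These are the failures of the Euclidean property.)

R is Euclidean; there are no such tuples.

0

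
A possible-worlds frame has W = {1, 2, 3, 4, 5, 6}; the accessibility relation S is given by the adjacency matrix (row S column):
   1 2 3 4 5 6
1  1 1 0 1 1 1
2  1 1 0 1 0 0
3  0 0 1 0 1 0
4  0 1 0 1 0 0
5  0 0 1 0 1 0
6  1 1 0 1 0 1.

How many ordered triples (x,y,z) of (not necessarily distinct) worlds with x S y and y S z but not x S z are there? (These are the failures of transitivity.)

Enumerating: (1,5,3), (2,1,5), (2,1,6), (4,2,1), (6,1,5).

5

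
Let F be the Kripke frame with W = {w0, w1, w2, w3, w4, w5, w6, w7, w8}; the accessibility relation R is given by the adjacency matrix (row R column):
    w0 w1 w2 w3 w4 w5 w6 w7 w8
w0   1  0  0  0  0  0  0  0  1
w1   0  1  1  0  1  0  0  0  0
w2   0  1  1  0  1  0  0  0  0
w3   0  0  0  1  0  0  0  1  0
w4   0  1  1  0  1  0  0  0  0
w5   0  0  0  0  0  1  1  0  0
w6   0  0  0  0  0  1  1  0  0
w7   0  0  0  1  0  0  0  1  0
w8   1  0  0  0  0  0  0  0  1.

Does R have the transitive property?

Yes

Transitive: yes — every two-step R-path is closed by a direct edge.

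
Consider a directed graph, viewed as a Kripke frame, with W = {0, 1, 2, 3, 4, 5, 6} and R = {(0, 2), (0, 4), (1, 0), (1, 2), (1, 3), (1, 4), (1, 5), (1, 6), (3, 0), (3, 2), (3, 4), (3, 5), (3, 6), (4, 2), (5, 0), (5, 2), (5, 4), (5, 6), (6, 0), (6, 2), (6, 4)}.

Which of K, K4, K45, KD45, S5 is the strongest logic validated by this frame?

Transitive (axiom 4): yes — every two-step R-path is closed by a direct edge.
Euclidean (axiom 5): no — 0 R 2 and 0 R 4, but not 2 R 4.
Serial (axiom D): no — 2 has no R-successor.
Reflexive (axiom T): no — 0 is not related to itself.
So F validates K, K4; K45 would additionally require R to be Euclidean. The strongest is K4.

K4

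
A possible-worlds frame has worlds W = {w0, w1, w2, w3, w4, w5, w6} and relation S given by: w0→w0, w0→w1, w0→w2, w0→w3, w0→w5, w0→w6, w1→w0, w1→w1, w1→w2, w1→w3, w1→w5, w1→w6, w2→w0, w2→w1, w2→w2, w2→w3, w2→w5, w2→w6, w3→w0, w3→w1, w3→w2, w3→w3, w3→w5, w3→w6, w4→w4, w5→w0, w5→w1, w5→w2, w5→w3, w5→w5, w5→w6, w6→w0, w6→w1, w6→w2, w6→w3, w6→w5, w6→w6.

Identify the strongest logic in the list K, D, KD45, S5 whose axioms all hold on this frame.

S5

Serial (axiom D): yes — every world has a successor (e.g. w0 S w0).
Euclidean (axiom 5): yes — any two successors of a common world are S-related.
Transitive (axiom 4): yes — every two-step S-path is closed by a direct edge.
Reflexive (axiom T): yes — every world is S-related to itself.
So F validates K, D, KD45, S5. The strongest is S5.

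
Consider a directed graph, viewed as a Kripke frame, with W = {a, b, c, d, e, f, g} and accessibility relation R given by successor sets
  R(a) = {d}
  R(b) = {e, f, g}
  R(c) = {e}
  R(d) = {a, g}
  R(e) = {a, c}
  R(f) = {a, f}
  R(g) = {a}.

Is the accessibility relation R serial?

Serial: yes — every world has a successor (e.g. a R d).

Yes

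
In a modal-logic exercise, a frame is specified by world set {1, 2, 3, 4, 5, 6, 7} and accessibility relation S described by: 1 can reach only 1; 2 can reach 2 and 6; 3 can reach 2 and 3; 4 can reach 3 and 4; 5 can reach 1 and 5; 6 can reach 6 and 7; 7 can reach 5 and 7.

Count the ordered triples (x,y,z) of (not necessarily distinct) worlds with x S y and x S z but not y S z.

6

Enumerating: (2,6,2), (3,2,3), (4,3,4), (5,1,5), (6,7,6), (7,5,7).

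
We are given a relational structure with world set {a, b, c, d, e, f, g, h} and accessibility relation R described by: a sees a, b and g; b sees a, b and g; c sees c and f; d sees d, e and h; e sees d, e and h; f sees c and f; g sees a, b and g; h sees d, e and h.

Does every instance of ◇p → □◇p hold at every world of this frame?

Yes

By correspondence theory, 5 is valid on a frame iff R is Euclidean.
Euclidean: yes — any two successors of a common world are R-related.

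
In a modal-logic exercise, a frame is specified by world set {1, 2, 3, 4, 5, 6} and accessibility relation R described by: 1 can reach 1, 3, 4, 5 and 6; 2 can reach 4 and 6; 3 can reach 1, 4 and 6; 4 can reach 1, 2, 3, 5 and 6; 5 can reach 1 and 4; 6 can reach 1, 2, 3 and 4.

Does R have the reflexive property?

No

Reflexive: no — 2 is not related to itself.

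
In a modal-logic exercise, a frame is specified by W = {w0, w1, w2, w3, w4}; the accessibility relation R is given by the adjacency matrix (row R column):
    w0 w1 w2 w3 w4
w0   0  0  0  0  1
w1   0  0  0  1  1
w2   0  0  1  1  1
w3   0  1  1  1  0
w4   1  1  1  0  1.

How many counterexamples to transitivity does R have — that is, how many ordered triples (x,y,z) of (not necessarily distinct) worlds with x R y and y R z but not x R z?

Enumerating: (w0,w4,w0), (w0,w4,w1), (w0,w4,w2), (w1,w3,w1), (w1,w3,w2), (w1,w4,w0), (w1,w4,w1), (w1,w4,w2), (w2,w3,w1), (w2,w4,w0), (w2,w4,w1), (w3,w1,w4), (w3,w2,w4), (w4,w1,w3), (w4,w2,w3).

15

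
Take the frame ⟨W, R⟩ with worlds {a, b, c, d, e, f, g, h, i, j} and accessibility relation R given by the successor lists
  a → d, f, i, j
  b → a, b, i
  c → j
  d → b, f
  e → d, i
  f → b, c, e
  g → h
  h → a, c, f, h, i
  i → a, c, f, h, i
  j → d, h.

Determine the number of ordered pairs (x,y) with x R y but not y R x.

Enumerating: (a,d), (a,f), (a,j), (b,a), (b,i), (c,j), (d,b), (d,f), (e,d), (e,i), (f,b), (f,c), … and 9 more.
Total: 21.

21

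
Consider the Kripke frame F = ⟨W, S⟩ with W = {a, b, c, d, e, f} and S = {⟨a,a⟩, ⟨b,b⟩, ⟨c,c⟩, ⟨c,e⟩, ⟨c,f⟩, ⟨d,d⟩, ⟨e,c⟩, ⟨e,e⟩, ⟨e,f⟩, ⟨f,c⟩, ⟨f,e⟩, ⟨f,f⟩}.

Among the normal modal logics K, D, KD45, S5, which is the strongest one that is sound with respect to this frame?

S5

Serial (axiom D): yes — every world has a successor (e.g. a S a).
Euclidean (axiom 5): yes — any two successors of a common world are S-related.
Transitive (axiom 4): yes — every two-step S-path is closed by a direct edge.
Reflexive (axiom T): yes — every world is S-related to itself.
So F validates K, D, KD45, S5. The strongest is S5.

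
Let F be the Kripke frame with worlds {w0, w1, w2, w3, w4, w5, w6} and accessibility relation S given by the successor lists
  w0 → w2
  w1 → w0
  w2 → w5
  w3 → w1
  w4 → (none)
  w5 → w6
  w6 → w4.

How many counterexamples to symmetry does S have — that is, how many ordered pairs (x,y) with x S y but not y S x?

6

Enumerating: (w0,w2), (w1,w0), (w2,w5), (w3,w1), (w5,w6), (w6,w4).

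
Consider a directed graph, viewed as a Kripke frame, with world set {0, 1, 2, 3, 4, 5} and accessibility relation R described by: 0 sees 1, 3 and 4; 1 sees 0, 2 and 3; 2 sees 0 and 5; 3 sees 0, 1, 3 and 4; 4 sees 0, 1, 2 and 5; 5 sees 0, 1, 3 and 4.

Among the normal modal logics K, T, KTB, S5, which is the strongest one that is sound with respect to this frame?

K

Reflexive (axiom T): no — 0 is not related to itself.
Symmetric (axiom B): no — 1 R 2 but not 2 R 1.
Euclidean (axiom 5): no — 0 R 1 and 0 R 4, but not 1 R 4.
So F validates K; T would additionally require R to be reflexive. The strongest is K.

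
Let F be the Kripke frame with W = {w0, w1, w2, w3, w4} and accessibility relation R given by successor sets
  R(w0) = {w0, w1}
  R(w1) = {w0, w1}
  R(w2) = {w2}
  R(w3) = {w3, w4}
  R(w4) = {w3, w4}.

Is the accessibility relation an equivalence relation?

Yes

Reflexive: yes — every world is R-related to itself.
Symmetric: yes — every pair in R has its reverse in R.
Transitive: yes — every two-step R-path is closed by a direct edge.
So R is an equivalence relation.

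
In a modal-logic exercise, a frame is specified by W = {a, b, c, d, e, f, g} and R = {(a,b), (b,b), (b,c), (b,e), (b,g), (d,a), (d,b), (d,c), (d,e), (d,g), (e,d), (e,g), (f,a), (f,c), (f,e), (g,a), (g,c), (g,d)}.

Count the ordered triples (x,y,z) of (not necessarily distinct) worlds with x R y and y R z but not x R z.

21

Enumerating: (a,b,c), (a,b,e), (a,b,g), (b,e,d), (b,g,a), (b,g,d), (d,e,d), (d,g,d), (e,d,a), (e,d,b), (e,d,c), (e,d,e), … and 9 more.
Total: 21.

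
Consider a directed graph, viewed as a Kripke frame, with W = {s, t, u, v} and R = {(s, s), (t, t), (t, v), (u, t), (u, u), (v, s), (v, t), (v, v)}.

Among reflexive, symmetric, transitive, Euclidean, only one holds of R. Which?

Reflexive: yes — every world is R-related to itself.
Symmetric: no — u R t but not t R u.
Transitive: no — t R v and v R s, but not t R s.
Euclidean: no — v R s and v R t, but not s R t.
Only reflexive holds.

reflexive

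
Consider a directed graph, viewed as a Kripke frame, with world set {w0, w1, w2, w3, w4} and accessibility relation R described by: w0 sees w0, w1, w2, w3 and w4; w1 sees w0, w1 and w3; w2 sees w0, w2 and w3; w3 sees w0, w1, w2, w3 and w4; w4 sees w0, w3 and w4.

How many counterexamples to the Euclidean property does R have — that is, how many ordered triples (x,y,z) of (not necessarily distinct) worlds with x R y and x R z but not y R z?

12

Enumerating: (w0,w1,w2), (w0,w1,w4), (w0,w2,w1), (w0,w2,w4), (w0,w4,w1), (w0,w4,w2), (w3,w1,w2), (w3,w1,w4), (w3,w2,w1), (w3,w2,w4), (w3,w4,w1), (w3,w4,w2).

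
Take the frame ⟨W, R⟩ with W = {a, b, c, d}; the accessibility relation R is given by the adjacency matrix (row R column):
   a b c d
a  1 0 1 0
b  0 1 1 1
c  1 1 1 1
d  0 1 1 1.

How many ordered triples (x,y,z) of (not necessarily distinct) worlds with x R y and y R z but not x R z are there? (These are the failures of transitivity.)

4

Enumerating: (a,c,b), (a,c,d), (b,c,a), (d,c,a).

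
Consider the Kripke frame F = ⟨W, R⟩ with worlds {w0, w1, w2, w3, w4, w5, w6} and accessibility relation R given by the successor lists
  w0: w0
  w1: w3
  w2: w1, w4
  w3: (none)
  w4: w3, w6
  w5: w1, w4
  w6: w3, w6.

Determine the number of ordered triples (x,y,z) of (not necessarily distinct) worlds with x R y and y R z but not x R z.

Enumerating: (w2,w1,w3), (w2,w4,w3), (w2,w4,w6), (w5,w1,w3), (w5,w4,w3), (w5,w4,w6).

6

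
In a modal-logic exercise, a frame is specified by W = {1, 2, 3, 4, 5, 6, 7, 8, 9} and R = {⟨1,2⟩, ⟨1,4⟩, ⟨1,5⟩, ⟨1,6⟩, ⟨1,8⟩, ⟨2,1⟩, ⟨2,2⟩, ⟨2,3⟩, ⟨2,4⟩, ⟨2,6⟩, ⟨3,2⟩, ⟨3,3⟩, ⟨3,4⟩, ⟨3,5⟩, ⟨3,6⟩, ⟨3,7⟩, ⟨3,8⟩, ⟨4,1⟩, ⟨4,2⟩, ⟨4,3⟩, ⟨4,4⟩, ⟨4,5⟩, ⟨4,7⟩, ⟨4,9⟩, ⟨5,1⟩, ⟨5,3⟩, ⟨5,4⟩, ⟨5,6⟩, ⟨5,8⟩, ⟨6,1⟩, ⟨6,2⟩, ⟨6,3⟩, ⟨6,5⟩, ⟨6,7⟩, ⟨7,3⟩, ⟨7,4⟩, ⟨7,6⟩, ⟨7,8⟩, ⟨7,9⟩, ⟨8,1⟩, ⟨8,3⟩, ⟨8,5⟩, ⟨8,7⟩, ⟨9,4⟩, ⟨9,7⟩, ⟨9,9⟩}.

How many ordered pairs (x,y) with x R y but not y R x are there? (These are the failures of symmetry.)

0

R is symmetric; there are no such tuples.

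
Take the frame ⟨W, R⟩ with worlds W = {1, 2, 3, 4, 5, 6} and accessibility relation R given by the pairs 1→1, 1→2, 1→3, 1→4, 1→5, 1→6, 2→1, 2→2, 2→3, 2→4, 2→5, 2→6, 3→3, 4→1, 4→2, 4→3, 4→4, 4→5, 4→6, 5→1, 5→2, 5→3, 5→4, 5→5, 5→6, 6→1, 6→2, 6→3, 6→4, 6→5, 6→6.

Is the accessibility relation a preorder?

Yes

Reflexive: yes — every world is R-related to itself.
Transitive: yes — every two-step R-path is closed by a direct edge.
So R is a preorder.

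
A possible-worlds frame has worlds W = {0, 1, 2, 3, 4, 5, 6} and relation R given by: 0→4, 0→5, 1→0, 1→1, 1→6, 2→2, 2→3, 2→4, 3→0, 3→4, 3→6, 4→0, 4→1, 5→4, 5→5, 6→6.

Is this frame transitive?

No

Transitive: no — 0 R 4 and 4 R 1, but not 0 R 1.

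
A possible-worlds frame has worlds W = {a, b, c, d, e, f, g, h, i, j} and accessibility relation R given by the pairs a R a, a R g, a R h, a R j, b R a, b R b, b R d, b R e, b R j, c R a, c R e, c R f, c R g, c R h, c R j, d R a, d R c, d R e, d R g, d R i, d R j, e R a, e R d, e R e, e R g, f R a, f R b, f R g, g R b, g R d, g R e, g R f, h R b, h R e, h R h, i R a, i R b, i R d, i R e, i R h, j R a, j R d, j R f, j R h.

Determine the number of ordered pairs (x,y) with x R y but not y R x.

Enumerating: (a,g), (a,h), (b,a), (b,d), (b,e), (b,j), (c,a), (c,e), (c,f), (c,g), (c,h), (c,j), … and 14 more.
Total: 26.

26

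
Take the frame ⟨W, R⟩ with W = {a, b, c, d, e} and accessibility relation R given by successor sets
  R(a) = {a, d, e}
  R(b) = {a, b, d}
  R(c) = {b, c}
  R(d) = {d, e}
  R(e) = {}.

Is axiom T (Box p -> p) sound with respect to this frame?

The schema T characterises exactly the reflexive frames.
Reflexive: no — e is not related to itself.

No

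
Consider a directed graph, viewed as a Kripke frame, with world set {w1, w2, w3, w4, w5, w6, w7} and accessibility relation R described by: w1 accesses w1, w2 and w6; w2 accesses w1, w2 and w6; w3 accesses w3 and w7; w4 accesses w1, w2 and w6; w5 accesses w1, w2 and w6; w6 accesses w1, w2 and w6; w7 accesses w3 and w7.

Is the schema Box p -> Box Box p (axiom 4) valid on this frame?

Yes

By correspondence theory, 4 is valid on a frame iff R is transitive.
Transitive: yes — every two-step R-path is closed by a direct edge.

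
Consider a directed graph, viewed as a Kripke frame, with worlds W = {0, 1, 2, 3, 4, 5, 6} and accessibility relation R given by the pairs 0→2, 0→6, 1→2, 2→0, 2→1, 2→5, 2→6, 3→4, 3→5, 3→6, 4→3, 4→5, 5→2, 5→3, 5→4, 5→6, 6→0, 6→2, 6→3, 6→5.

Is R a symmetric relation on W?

Yes

Symmetric: yes — every pair in R has its reverse in R.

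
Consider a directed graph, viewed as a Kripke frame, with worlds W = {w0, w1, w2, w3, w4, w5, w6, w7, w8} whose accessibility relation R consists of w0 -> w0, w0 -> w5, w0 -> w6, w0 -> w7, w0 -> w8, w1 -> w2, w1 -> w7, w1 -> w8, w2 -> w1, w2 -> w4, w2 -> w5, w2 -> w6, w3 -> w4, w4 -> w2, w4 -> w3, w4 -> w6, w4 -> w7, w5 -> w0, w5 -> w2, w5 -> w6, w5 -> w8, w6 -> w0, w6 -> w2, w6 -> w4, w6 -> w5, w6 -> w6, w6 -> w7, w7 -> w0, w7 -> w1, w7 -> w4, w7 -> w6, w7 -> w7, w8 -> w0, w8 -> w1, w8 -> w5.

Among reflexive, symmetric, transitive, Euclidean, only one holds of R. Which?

Reflexive: no — w1 is not related to itself.
Symmetric: yes — every pair in R has its reverse in R.
Transitive: no — w0 R w5 and w5 R w2, but not w0 R w2.
Euclidean: no — w0 R w5 and w0 R w7, but not w5 R w7.
Only symmetric holds.

symmetric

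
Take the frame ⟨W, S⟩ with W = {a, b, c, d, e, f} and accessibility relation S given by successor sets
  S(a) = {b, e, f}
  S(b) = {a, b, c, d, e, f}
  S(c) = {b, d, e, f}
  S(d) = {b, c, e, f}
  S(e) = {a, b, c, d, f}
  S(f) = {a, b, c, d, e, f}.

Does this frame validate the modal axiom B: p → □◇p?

Yes

By correspondence theory, B is valid on a frame iff S is symmetric.
Symmetric: yes — every pair in S has its reverse in S.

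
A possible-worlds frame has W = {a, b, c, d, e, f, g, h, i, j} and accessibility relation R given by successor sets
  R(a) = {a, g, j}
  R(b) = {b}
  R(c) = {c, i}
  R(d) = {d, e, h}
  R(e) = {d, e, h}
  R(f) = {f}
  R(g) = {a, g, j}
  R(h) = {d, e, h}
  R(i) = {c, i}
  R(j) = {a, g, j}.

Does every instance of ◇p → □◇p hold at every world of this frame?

Yes

Axiom 5 corresponds to the accessibility relation being Euclidean.
Euclidean: yes — any two successors of a common world are R-related.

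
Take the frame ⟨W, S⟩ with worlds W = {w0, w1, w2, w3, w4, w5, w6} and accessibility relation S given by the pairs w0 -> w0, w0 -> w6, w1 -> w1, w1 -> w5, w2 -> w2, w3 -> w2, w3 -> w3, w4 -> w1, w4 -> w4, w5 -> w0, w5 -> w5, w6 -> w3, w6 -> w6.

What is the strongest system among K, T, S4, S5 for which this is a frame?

Reflexive (axiom T): yes — every world is S-related to itself.
Transitive (axiom 4): no — w0 S w6 and w6 S w3, but not w0 S w3.
Euclidean (axiom 5): no — w0 S w6 and w0 S w0, but not w6 S w0.
So F validates K, T; S4 would additionally require S to be transitive. The strongest is T.

T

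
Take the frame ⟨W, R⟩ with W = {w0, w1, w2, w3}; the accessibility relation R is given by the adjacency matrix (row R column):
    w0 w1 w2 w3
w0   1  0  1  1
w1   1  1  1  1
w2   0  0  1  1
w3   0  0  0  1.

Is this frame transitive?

Yes

Transitive: yes — every two-step R-path is closed by a direct edge.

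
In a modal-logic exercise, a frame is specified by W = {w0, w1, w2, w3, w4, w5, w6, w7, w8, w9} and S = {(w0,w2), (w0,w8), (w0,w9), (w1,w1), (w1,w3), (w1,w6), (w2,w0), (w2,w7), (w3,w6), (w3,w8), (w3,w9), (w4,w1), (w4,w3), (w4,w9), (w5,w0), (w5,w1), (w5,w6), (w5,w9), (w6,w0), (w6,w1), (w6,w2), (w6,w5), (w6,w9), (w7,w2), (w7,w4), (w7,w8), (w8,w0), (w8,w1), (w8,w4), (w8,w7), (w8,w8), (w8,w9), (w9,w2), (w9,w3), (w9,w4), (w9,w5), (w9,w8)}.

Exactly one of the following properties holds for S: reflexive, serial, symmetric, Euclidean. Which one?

serial

Reflexive: no — w0 is not related to itself.
Serial: yes — every world has a successor (e.g. w0 S w2).
Symmetric: no — w0 S w9 but not w9 S w0.
Euclidean: no — w0 S w2 and w0 S w8, but not w2 S w8.
Only serial holds.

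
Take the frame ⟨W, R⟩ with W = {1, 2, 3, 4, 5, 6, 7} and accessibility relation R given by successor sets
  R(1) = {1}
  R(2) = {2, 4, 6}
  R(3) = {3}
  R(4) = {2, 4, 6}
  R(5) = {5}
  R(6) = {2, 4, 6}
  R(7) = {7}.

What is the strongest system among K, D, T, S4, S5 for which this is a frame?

Serial (axiom D): yes — every world has a successor (e.g. 1 R 1).
Reflexive (axiom T): yes — every world is R-related to itself.
Transitive (axiom 4): yes — every two-step R-path is closed by a direct edge.
Euclidean (axiom 5): yes — any two successors of a common world are R-related.
So F validates K, D, T, S4, S5. The strongest is S5.

S5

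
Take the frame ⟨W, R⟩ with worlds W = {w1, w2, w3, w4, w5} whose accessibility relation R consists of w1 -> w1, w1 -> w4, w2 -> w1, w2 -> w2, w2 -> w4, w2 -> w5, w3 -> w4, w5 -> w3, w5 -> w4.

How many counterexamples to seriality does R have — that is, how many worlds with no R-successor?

Enumerating: w4.

1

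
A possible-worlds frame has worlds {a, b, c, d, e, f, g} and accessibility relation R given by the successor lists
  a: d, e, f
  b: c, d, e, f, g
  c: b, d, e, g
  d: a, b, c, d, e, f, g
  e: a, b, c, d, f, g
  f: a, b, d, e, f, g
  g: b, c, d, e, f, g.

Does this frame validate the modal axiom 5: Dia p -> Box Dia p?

No

The schema 5 characterises exactly the Euclidean frames.
Euclidean: no — b R c and b R f, but not c R f.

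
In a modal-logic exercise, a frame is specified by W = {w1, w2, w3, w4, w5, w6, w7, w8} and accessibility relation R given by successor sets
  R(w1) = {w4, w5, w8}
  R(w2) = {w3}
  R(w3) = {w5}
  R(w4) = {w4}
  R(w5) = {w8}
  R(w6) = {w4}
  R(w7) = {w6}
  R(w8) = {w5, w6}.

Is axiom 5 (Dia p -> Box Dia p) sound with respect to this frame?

Axiom 5 corresponds to the accessibility relation being Euclidean.
Euclidean: no — w1 R w4 and w1 R w5, but not w4 R w5.

No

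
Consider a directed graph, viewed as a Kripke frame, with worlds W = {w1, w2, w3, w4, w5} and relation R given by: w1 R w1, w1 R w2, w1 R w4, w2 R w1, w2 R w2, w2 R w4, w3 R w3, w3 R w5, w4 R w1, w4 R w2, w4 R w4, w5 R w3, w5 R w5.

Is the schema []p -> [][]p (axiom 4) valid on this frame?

By correspondence theory, 4 is valid on a frame iff R is transitive.
Transitive: yes — every two-step R-path is closed by a direct edge.

Yes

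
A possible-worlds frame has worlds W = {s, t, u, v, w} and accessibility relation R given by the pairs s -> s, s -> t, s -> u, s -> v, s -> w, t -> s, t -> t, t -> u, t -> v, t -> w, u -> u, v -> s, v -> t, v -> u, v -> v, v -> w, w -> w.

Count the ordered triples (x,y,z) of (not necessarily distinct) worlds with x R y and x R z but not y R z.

Enumerating: (s,u,s), (s,u,t), (s,u,v), (s,u,w), (s,w,s), (s,w,t), (s,w,u), (s,w,v), (t,u,s), (t,u,t), (t,u,v), (t,u,w), … and 12 more.
Total: 24.

24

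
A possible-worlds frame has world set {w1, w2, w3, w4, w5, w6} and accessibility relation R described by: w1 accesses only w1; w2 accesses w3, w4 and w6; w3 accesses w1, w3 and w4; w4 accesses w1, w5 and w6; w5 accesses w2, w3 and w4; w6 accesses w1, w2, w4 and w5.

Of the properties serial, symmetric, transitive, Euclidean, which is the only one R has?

serial

Serial: yes — every world has a successor (e.g. w1 R w1).
Symmetric: no — w2 R w3 but not w3 R w2.
Transitive: no — w2 R w3 and w3 R w1, but not w2 R w1.
Euclidean: no — w2 R w3 and w2 R w6, but not w3 R w6.
Only serial holds.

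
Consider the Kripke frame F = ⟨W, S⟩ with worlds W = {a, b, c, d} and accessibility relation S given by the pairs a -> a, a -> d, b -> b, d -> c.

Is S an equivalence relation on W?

No

Reflexive: no — c is not related to itself.
Symmetric: no — a S d but not d S a.
Transitive: no — a S d and d S c, but not a S c.
So S is not an equivalence relation.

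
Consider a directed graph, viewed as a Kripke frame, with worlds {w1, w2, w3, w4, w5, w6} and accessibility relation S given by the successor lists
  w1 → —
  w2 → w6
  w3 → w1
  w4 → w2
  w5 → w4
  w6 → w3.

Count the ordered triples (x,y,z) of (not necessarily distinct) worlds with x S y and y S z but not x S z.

4

Enumerating: (w2,w6,w3), (w4,w2,w6), (w5,w4,w2), (w6,w3,w1).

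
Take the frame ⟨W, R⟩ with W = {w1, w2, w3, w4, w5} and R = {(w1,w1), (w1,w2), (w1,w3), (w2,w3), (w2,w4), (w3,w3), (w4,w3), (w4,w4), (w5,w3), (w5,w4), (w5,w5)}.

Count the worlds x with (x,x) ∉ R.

1

Enumerating: w2.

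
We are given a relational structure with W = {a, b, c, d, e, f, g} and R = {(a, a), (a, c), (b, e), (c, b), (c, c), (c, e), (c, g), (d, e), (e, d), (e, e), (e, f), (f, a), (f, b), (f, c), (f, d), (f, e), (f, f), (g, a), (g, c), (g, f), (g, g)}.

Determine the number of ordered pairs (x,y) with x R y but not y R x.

Enumerating: (a,c), (b,e), (c,b), (c,e), (f,a), (f,b), (f,c), (f,d), (g,a), (g,f).

10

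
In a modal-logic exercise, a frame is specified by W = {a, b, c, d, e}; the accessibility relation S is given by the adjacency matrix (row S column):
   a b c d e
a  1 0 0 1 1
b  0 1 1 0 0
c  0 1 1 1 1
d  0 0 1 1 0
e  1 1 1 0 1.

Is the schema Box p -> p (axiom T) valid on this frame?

By correspondence theory, T is valid on a frame iff S is reflexive.
Reflexive: yes — every world is S-related to itself.

Yes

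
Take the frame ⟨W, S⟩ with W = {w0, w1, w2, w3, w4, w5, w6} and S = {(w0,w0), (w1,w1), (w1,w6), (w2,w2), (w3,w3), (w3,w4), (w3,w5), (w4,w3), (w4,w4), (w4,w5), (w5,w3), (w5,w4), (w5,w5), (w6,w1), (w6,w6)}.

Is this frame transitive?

Yes

Transitive: yes — every two-step S-path is closed by a direct edge.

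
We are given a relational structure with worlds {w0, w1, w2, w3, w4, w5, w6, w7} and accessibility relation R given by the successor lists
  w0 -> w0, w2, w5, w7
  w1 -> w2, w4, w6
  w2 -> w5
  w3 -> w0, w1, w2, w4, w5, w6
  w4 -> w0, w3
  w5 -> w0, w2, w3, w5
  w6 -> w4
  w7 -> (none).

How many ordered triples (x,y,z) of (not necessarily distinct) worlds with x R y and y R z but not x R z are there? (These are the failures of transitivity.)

24

Enumerating: (w0,w5,w3), (w1,w2,w5), (w1,w4,w0), (w1,w4,w3), (w2,w5,w0), (w2,w5,w2), (w2,w5,w3), (w3,w0,w7), (w3,w4,w3), (w3,w5,w3), (w4,w0,w2), (w4,w0,w5), … and 12 more.
Total: 24.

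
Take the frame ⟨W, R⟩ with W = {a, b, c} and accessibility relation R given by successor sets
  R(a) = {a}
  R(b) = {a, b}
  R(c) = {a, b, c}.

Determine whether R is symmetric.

Symmetric: no — b R a but not a R b.

No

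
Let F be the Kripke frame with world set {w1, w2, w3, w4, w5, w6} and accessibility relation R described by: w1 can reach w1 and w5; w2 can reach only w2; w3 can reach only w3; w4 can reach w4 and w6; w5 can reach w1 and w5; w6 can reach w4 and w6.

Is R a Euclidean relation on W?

Yes

Euclidean: yes — any two successors of a common world are R-related.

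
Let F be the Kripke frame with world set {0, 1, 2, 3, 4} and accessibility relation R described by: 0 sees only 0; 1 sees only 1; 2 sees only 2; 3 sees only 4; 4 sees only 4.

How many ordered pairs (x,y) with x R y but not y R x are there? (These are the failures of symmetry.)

1

Enumerating: (3,4).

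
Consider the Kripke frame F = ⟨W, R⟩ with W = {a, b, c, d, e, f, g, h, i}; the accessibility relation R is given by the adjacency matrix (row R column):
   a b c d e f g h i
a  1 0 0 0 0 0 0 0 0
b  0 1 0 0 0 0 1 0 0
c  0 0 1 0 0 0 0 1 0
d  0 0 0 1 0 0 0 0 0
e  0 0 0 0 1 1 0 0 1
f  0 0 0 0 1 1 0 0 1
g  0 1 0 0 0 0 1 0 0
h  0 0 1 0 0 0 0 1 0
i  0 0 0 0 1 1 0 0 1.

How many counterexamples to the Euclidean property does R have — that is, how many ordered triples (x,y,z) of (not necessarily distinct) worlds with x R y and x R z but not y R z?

0

R is Euclidean; there are no such tuples.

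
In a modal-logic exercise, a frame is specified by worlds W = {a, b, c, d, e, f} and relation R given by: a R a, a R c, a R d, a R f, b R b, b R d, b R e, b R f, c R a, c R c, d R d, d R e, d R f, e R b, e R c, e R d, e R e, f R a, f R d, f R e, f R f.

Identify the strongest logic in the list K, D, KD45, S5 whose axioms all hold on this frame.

Serial (axiom D): yes — every world has a successor (e.g. a R a).
Euclidean (axiom 5): no — a R c and a R d, but not c R d.
Transitive (axiom 4): no — a R d and d R e, but not a R e.
Reflexive (axiom T): yes — every world is R-related to itself.
So F validates K, D; KD45 would additionally require R to be Euclidean and transitive. The strongest is D.

D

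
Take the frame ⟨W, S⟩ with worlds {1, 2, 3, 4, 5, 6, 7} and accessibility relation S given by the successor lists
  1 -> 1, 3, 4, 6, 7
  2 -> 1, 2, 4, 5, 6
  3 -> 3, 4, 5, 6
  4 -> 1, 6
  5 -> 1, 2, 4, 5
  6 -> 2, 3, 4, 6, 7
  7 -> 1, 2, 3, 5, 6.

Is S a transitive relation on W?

No

Transitive: no — 1 S 3 and 3 S 5, but not 1 S 5.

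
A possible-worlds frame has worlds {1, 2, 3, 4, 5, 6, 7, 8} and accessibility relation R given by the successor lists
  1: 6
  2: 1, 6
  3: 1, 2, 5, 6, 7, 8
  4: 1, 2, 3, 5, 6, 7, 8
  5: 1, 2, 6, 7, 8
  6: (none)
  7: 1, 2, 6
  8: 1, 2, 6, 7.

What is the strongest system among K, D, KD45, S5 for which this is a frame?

K

Serial (axiom D): no — 6 has no R-successor.
Euclidean (axiom 5): no — 2 R 6 and 2 R 1, but not 6 R 1.
Transitive (axiom 4): yes — every two-step R-path is closed by a direct edge.
Reflexive (axiom T): no — 1 is not related to itself.
So F validates K; D would additionally require R to be serial. The strongest is K.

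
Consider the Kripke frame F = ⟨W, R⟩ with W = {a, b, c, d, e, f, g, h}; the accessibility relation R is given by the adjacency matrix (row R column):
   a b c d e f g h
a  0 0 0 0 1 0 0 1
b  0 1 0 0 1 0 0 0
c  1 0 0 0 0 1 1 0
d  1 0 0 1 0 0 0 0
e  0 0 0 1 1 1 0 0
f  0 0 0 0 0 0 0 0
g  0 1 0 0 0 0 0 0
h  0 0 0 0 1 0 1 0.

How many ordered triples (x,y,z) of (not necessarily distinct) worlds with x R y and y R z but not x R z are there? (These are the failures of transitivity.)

Enumerating: (a,e,d), (a,e,f), (a,h,g), (b,e,d), (b,e,f), (c,a,e), (c,a,h), (c,g,b), (d,a,e), (d,a,h), (e,d,a), (g,b,e), (h,e,d), (h,e,f), (h,g,b).

15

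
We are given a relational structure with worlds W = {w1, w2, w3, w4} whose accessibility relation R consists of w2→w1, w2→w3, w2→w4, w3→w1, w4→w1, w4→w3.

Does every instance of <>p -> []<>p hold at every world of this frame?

No

Axiom 5 corresponds to the accessibility relation being Euclidean.
Euclidean: no — w2 R w1 and w2 R w3, but not w1 R w3.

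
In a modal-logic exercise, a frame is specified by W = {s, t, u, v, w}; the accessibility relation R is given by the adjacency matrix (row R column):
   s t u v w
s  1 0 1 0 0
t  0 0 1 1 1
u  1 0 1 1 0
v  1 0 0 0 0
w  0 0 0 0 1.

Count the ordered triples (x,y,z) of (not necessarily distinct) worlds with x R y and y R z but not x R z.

4

Enumerating: (s,u,v), (t,u,s), (t,v,s), (v,s,u).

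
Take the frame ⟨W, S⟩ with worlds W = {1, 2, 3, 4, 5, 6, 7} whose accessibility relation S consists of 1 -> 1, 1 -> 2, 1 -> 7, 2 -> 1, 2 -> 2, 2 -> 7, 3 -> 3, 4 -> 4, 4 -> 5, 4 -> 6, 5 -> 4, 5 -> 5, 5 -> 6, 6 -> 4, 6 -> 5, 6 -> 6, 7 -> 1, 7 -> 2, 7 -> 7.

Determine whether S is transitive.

Yes

Transitive: yes — every two-step S-path is closed by a direct edge.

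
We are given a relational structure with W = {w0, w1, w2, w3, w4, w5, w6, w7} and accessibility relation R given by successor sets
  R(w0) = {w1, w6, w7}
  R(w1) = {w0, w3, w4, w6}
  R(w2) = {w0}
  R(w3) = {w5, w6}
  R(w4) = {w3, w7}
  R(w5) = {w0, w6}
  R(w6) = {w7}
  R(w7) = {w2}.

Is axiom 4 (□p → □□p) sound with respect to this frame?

By correspondence theory, 4 is valid on a frame iff R is transitive.
Transitive: no — w0 R w1 and w1 R w3, but not w0 R w3.

No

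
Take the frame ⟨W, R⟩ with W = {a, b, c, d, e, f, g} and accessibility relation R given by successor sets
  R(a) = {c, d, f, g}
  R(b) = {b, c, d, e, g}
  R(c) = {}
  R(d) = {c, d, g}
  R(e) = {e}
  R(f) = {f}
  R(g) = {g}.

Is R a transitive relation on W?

Transitive: yes — every two-step R-path is closed by a direct edge.

Yes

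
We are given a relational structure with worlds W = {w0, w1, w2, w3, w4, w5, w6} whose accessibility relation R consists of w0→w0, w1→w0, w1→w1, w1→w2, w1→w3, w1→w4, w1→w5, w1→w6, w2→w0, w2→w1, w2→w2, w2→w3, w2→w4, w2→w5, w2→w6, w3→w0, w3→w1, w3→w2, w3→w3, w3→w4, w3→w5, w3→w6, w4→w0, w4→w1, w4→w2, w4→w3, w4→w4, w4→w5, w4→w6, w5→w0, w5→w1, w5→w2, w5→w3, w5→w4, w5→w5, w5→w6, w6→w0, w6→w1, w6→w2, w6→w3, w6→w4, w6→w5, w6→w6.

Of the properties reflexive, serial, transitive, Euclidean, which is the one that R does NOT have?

Reflexive: yes — every world is R-related to itself.
Serial: yes — every world has a successor (e.g. w0 R w0).
Transitive: yes — every two-step R-path is closed by a direct edge.
Euclidean: no — w1 R w0 and w1 R w2, but not w0 R w2.
Only Euclidean fails.

Euclidean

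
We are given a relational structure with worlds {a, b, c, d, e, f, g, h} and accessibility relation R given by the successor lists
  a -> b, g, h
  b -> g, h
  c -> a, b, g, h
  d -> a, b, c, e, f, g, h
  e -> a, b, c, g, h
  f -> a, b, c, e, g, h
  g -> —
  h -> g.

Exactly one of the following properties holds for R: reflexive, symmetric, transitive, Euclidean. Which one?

Reflexive: no — a is not related to itself.
Symmetric: no — a R b but not b R a.
Transitive: yes — every two-step R-path is closed by a direct edge.
Euclidean: no — a R g and a R b, but not g R b.
Only transitive holds.

transitive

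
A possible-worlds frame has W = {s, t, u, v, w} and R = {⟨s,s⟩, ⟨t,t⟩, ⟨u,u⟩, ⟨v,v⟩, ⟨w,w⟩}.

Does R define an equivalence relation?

Reflexive: yes — every world is R-related to itself.
Symmetric: yes — every pair in R has its reverse in R.
Transitive: yes — every two-step R-path is closed by a direct edge.
So R is an equivalence relation.

Yes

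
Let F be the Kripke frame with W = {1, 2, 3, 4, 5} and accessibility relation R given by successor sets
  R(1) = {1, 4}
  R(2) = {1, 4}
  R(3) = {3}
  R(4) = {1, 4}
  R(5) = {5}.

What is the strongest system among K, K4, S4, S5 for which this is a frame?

Transitive (axiom 4): yes — every two-step R-path is closed by a direct edge.
Reflexive (axiom T): no — 2 is not related to itself.
Euclidean (axiom 5): yes — any two successors of a common world are R-related.
So F validates K, K4; S4 would additionally require R to be reflexive. The strongest is K4.

K4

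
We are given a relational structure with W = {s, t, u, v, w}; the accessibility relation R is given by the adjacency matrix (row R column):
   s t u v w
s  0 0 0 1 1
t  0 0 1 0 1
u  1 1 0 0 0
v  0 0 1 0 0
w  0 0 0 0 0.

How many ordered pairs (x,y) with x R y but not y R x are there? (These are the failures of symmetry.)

5

Enumerating: (s,v), (s,w), (t,w), (u,s), (v,u).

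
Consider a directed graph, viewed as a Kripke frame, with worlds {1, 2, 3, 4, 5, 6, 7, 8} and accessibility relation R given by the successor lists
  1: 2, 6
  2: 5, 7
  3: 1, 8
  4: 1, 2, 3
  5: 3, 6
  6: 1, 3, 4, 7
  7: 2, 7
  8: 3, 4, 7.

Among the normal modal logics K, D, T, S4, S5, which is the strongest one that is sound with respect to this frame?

D

Serial (axiom D): yes — every world has a successor (e.g. 1 R 2).
Reflexive (axiom T): no — 1 is not related to itself.
Transitive (axiom 4): no — 1 R 2 and 2 R 5, but not 1 R 5.
Euclidean (axiom 5): no — 1 R 2 and 1 R 6, but not 2 R 6.
So F validates K, D; T would additionally require R to be reflexive. The strongest is D.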